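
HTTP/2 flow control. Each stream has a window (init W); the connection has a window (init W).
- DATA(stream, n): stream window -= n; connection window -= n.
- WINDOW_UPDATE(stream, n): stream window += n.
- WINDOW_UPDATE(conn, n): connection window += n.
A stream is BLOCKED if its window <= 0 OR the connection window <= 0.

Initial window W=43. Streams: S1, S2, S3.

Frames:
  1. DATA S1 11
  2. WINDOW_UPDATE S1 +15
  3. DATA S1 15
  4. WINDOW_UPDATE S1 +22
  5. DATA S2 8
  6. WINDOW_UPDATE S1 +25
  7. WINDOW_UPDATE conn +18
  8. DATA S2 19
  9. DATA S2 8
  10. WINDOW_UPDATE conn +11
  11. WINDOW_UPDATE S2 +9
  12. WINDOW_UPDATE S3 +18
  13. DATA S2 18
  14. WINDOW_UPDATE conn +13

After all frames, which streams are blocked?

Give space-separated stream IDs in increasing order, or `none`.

Answer: S2

Derivation:
Op 1: conn=32 S1=32 S2=43 S3=43 blocked=[]
Op 2: conn=32 S1=47 S2=43 S3=43 blocked=[]
Op 3: conn=17 S1=32 S2=43 S3=43 blocked=[]
Op 4: conn=17 S1=54 S2=43 S3=43 blocked=[]
Op 5: conn=9 S1=54 S2=35 S3=43 blocked=[]
Op 6: conn=9 S1=79 S2=35 S3=43 blocked=[]
Op 7: conn=27 S1=79 S2=35 S3=43 blocked=[]
Op 8: conn=8 S1=79 S2=16 S3=43 blocked=[]
Op 9: conn=0 S1=79 S2=8 S3=43 blocked=[1, 2, 3]
Op 10: conn=11 S1=79 S2=8 S3=43 blocked=[]
Op 11: conn=11 S1=79 S2=17 S3=43 blocked=[]
Op 12: conn=11 S1=79 S2=17 S3=61 blocked=[]
Op 13: conn=-7 S1=79 S2=-1 S3=61 blocked=[1, 2, 3]
Op 14: conn=6 S1=79 S2=-1 S3=61 blocked=[2]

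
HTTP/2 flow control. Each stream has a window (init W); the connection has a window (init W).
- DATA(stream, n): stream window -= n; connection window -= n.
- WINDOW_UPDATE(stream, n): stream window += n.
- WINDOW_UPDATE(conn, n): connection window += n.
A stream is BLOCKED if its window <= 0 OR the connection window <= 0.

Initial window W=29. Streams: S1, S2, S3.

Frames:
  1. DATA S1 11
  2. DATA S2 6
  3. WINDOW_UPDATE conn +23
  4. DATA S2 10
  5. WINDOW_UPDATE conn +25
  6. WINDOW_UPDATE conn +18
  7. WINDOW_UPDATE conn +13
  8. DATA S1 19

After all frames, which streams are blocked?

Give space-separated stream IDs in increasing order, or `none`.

Answer: S1

Derivation:
Op 1: conn=18 S1=18 S2=29 S3=29 blocked=[]
Op 2: conn=12 S1=18 S2=23 S3=29 blocked=[]
Op 3: conn=35 S1=18 S2=23 S3=29 blocked=[]
Op 4: conn=25 S1=18 S2=13 S3=29 blocked=[]
Op 5: conn=50 S1=18 S2=13 S3=29 blocked=[]
Op 6: conn=68 S1=18 S2=13 S3=29 blocked=[]
Op 7: conn=81 S1=18 S2=13 S3=29 blocked=[]
Op 8: conn=62 S1=-1 S2=13 S3=29 blocked=[1]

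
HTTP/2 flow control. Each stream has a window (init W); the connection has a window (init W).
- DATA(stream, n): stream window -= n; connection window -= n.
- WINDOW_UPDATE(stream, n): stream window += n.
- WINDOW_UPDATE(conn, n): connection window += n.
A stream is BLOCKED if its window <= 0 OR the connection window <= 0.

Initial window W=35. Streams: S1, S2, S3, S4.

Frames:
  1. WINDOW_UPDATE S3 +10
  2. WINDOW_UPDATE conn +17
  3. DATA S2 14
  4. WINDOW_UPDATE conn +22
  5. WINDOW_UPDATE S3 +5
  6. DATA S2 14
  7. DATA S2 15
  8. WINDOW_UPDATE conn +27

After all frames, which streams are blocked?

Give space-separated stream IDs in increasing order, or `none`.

Answer: S2

Derivation:
Op 1: conn=35 S1=35 S2=35 S3=45 S4=35 blocked=[]
Op 2: conn=52 S1=35 S2=35 S3=45 S4=35 blocked=[]
Op 3: conn=38 S1=35 S2=21 S3=45 S4=35 blocked=[]
Op 4: conn=60 S1=35 S2=21 S3=45 S4=35 blocked=[]
Op 5: conn=60 S1=35 S2=21 S3=50 S4=35 blocked=[]
Op 6: conn=46 S1=35 S2=7 S3=50 S4=35 blocked=[]
Op 7: conn=31 S1=35 S2=-8 S3=50 S4=35 blocked=[2]
Op 8: conn=58 S1=35 S2=-8 S3=50 S4=35 blocked=[2]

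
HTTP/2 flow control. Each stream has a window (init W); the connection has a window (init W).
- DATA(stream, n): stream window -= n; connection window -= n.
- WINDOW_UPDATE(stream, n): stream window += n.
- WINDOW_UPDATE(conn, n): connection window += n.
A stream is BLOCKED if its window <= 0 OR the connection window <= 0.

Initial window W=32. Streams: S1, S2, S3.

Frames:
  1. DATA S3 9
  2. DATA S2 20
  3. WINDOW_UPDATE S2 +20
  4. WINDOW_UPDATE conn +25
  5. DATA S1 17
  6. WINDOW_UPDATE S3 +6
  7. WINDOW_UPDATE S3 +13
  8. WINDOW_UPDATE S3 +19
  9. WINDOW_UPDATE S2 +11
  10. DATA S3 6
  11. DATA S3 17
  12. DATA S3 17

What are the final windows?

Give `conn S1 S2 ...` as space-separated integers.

Answer: -29 15 43 21

Derivation:
Op 1: conn=23 S1=32 S2=32 S3=23 blocked=[]
Op 2: conn=3 S1=32 S2=12 S3=23 blocked=[]
Op 3: conn=3 S1=32 S2=32 S3=23 blocked=[]
Op 4: conn=28 S1=32 S2=32 S3=23 blocked=[]
Op 5: conn=11 S1=15 S2=32 S3=23 blocked=[]
Op 6: conn=11 S1=15 S2=32 S3=29 blocked=[]
Op 7: conn=11 S1=15 S2=32 S3=42 blocked=[]
Op 8: conn=11 S1=15 S2=32 S3=61 blocked=[]
Op 9: conn=11 S1=15 S2=43 S3=61 blocked=[]
Op 10: conn=5 S1=15 S2=43 S3=55 blocked=[]
Op 11: conn=-12 S1=15 S2=43 S3=38 blocked=[1, 2, 3]
Op 12: conn=-29 S1=15 S2=43 S3=21 blocked=[1, 2, 3]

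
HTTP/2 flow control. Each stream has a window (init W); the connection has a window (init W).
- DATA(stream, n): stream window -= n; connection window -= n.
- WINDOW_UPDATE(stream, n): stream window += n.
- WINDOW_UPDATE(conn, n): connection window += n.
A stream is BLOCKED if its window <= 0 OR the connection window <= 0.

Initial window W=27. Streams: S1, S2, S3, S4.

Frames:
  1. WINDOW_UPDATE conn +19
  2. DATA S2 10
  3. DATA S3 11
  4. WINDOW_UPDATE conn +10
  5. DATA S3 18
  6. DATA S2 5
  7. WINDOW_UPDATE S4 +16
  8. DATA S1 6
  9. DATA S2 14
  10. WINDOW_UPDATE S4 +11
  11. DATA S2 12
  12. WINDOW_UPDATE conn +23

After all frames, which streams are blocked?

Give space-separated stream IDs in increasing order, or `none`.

Answer: S2 S3

Derivation:
Op 1: conn=46 S1=27 S2=27 S3=27 S4=27 blocked=[]
Op 2: conn=36 S1=27 S2=17 S3=27 S4=27 blocked=[]
Op 3: conn=25 S1=27 S2=17 S3=16 S4=27 blocked=[]
Op 4: conn=35 S1=27 S2=17 S3=16 S4=27 blocked=[]
Op 5: conn=17 S1=27 S2=17 S3=-2 S4=27 blocked=[3]
Op 6: conn=12 S1=27 S2=12 S3=-2 S4=27 blocked=[3]
Op 7: conn=12 S1=27 S2=12 S3=-2 S4=43 blocked=[3]
Op 8: conn=6 S1=21 S2=12 S3=-2 S4=43 blocked=[3]
Op 9: conn=-8 S1=21 S2=-2 S3=-2 S4=43 blocked=[1, 2, 3, 4]
Op 10: conn=-8 S1=21 S2=-2 S3=-2 S4=54 blocked=[1, 2, 3, 4]
Op 11: conn=-20 S1=21 S2=-14 S3=-2 S4=54 blocked=[1, 2, 3, 4]
Op 12: conn=3 S1=21 S2=-14 S3=-2 S4=54 blocked=[2, 3]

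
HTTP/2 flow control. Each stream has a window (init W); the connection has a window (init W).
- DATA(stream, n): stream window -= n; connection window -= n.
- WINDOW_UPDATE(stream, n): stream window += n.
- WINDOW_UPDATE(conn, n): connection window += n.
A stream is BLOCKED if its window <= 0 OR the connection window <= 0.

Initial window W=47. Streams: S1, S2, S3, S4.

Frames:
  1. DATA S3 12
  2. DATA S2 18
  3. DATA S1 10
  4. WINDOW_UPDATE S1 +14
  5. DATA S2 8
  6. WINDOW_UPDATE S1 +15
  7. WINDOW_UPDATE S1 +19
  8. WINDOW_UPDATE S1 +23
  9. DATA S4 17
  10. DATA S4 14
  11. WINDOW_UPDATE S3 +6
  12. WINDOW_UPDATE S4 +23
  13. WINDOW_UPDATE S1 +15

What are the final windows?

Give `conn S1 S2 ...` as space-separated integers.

Op 1: conn=35 S1=47 S2=47 S3=35 S4=47 blocked=[]
Op 2: conn=17 S1=47 S2=29 S3=35 S4=47 blocked=[]
Op 3: conn=7 S1=37 S2=29 S3=35 S4=47 blocked=[]
Op 4: conn=7 S1=51 S2=29 S3=35 S4=47 blocked=[]
Op 5: conn=-1 S1=51 S2=21 S3=35 S4=47 blocked=[1, 2, 3, 4]
Op 6: conn=-1 S1=66 S2=21 S3=35 S4=47 blocked=[1, 2, 3, 4]
Op 7: conn=-1 S1=85 S2=21 S3=35 S4=47 blocked=[1, 2, 3, 4]
Op 8: conn=-1 S1=108 S2=21 S3=35 S4=47 blocked=[1, 2, 3, 4]
Op 9: conn=-18 S1=108 S2=21 S3=35 S4=30 blocked=[1, 2, 3, 4]
Op 10: conn=-32 S1=108 S2=21 S3=35 S4=16 blocked=[1, 2, 3, 4]
Op 11: conn=-32 S1=108 S2=21 S3=41 S4=16 blocked=[1, 2, 3, 4]
Op 12: conn=-32 S1=108 S2=21 S3=41 S4=39 blocked=[1, 2, 3, 4]
Op 13: conn=-32 S1=123 S2=21 S3=41 S4=39 blocked=[1, 2, 3, 4]

Answer: -32 123 21 41 39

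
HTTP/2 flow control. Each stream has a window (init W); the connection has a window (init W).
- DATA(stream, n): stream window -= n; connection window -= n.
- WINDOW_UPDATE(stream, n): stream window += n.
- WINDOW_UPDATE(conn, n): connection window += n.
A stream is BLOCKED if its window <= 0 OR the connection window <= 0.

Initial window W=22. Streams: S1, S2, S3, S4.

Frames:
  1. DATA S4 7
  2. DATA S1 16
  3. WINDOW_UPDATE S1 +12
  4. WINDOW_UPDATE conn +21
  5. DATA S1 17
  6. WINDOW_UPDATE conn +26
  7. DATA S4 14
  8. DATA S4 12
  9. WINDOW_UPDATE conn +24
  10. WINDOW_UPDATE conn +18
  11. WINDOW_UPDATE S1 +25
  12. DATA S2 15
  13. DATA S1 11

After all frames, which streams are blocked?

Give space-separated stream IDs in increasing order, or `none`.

Op 1: conn=15 S1=22 S2=22 S3=22 S4=15 blocked=[]
Op 2: conn=-1 S1=6 S2=22 S3=22 S4=15 blocked=[1, 2, 3, 4]
Op 3: conn=-1 S1=18 S2=22 S3=22 S4=15 blocked=[1, 2, 3, 4]
Op 4: conn=20 S1=18 S2=22 S3=22 S4=15 blocked=[]
Op 5: conn=3 S1=1 S2=22 S3=22 S4=15 blocked=[]
Op 6: conn=29 S1=1 S2=22 S3=22 S4=15 blocked=[]
Op 7: conn=15 S1=1 S2=22 S3=22 S4=1 blocked=[]
Op 8: conn=3 S1=1 S2=22 S3=22 S4=-11 blocked=[4]
Op 9: conn=27 S1=1 S2=22 S3=22 S4=-11 blocked=[4]
Op 10: conn=45 S1=1 S2=22 S3=22 S4=-11 blocked=[4]
Op 11: conn=45 S1=26 S2=22 S3=22 S4=-11 blocked=[4]
Op 12: conn=30 S1=26 S2=7 S3=22 S4=-11 blocked=[4]
Op 13: conn=19 S1=15 S2=7 S3=22 S4=-11 blocked=[4]

Answer: S4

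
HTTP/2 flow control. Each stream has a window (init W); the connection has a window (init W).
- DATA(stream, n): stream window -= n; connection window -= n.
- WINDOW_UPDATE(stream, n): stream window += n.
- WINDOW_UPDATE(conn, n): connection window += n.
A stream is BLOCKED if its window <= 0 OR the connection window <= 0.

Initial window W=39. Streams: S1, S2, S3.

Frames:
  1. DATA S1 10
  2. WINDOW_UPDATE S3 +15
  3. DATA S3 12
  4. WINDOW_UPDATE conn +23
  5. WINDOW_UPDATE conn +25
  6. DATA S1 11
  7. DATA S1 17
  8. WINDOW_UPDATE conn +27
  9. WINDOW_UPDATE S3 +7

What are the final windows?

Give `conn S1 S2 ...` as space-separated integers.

Op 1: conn=29 S1=29 S2=39 S3=39 blocked=[]
Op 2: conn=29 S1=29 S2=39 S3=54 blocked=[]
Op 3: conn=17 S1=29 S2=39 S3=42 blocked=[]
Op 4: conn=40 S1=29 S2=39 S3=42 blocked=[]
Op 5: conn=65 S1=29 S2=39 S3=42 blocked=[]
Op 6: conn=54 S1=18 S2=39 S3=42 blocked=[]
Op 7: conn=37 S1=1 S2=39 S3=42 blocked=[]
Op 8: conn=64 S1=1 S2=39 S3=42 blocked=[]
Op 9: conn=64 S1=1 S2=39 S3=49 blocked=[]

Answer: 64 1 39 49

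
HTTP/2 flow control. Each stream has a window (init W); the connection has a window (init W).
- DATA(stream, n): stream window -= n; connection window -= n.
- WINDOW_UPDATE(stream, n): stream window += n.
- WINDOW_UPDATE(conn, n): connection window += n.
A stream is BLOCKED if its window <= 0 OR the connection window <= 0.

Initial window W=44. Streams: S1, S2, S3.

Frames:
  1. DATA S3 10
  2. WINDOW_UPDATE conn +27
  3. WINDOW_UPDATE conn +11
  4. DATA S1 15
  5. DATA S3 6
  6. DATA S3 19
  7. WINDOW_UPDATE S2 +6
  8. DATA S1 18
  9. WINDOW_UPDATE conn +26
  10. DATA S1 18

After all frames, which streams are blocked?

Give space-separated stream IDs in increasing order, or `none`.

Op 1: conn=34 S1=44 S2=44 S3=34 blocked=[]
Op 2: conn=61 S1=44 S2=44 S3=34 blocked=[]
Op 3: conn=72 S1=44 S2=44 S3=34 blocked=[]
Op 4: conn=57 S1=29 S2=44 S3=34 blocked=[]
Op 5: conn=51 S1=29 S2=44 S3=28 blocked=[]
Op 6: conn=32 S1=29 S2=44 S3=9 blocked=[]
Op 7: conn=32 S1=29 S2=50 S3=9 blocked=[]
Op 8: conn=14 S1=11 S2=50 S3=9 blocked=[]
Op 9: conn=40 S1=11 S2=50 S3=9 blocked=[]
Op 10: conn=22 S1=-7 S2=50 S3=9 blocked=[1]

Answer: S1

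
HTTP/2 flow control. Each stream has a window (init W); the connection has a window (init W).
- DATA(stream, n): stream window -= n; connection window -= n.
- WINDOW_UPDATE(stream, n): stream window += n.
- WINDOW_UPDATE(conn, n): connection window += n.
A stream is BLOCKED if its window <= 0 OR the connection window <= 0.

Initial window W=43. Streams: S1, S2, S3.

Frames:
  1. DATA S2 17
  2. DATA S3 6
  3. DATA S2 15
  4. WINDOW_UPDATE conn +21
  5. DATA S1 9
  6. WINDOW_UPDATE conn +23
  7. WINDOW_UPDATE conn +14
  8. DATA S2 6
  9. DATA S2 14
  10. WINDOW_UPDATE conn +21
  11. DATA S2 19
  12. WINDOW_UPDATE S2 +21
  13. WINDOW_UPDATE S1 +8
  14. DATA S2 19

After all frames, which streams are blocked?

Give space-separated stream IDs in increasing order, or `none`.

Op 1: conn=26 S1=43 S2=26 S3=43 blocked=[]
Op 2: conn=20 S1=43 S2=26 S3=37 blocked=[]
Op 3: conn=5 S1=43 S2=11 S3=37 blocked=[]
Op 4: conn=26 S1=43 S2=11 S3=37 blocked=[]
Op 5: conn=17 S1=34 S2=11 S3=37 blocked=[]
Op 6: conn=40 S1=34 S2=11 S3=37 blocked=[]
Op 7: conn=54 S1=34 S2=11 S3=37 blocked=[]
Op 8: conn=48 S1=34 S2=5 S3=37 blocked=[]
Op 9: conn=34 S1=34 S2=-9 S3=37 blocked=[2]
Op 10: conn=55 S1=34 S2=-9 S3=37 blocked=[2]
Op 11: conn=36 S1=34 S2=-28 S3=37 blocked=[2]
Op 12: conn=36 S1=34 S2=-7 S3=37 blocked=[2]
Op 13: conn=36 S1=42 S2=-7 S3=37 blocked=[2]
Op 14: conn=17 S1=42 S2=-26 S3=37 blocked=[2]

Answer: S2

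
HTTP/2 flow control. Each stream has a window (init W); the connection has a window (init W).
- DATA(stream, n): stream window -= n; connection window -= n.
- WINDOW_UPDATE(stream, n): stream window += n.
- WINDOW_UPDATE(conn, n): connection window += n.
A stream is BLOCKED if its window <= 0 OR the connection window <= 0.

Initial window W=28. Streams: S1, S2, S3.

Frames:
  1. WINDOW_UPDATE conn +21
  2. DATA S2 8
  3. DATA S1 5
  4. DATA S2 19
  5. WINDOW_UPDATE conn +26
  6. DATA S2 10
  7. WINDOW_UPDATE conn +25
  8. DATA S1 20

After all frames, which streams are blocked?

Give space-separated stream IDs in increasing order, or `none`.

Op 1: conn=49 S1=28 S2=28 S3=28 blocked=[]
Op 2: conn=41 S1=28 S2=20 S3=28 blocked=[]
Op 3: conn=36 S1=23 S2=20 S3=28 blocked=[]
Op 4: conn=17 S1=23 S2=1 S3=28 blocked=[]
Op 5: conn=43 S1=23 S2=1 S3=28 blocked=[]
Op 6: conn=33 S1=23 S2=-9 S3=28 blocked=[2]
Op 7: conn=58 S1=23 S2=-9 S3=28 blocked=[2]
Op 8: conn=38 S1=3 S2=-9 S3=28 blocked=[2]

Answer: S2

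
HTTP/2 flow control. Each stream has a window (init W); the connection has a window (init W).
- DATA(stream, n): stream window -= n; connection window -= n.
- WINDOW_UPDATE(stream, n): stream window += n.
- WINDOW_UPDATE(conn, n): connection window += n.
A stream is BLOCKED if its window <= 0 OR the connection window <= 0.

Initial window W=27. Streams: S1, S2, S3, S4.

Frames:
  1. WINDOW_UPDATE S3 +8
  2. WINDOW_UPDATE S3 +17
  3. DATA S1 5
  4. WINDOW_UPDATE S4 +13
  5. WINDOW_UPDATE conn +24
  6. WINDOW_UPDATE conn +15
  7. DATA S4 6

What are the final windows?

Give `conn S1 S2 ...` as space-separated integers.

Op 1: conn=27 S1=27 S2=27 S3=35 S4=27 blocked=[]
Op 2: conn=27 S1=27 S2=27 S3=52 S4=27 blocked=[]
Op 3: conn=22 S1=22 S2=27 S3=52 S4=27 blocked=[]
Op 4: conn=22 S1=22 S2=27 S3=52 S4=40 blocked=[]
Op 5: conn=46 S1=22 S2=27 S3=52 S4=40 blocked=[]
Op 6: conn=61 S1=22 S2=27 S3=52 S4=40 blocked=[]
Op 7: conn=55 S1=22 S2=27 S3=52 S4=34 blocked=[]

Answer: 55 22 27 52 34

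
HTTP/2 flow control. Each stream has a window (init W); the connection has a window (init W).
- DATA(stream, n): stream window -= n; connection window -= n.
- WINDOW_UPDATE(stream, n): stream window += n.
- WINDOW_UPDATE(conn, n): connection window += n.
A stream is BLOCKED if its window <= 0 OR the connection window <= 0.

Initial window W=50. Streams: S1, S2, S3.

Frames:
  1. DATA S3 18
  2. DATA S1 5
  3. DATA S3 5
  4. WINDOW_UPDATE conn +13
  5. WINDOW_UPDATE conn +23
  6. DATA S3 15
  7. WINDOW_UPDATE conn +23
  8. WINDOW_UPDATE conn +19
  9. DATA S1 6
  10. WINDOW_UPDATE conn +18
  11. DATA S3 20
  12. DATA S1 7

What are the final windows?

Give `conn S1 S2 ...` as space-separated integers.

Op 1: conn=32 S1=50 S2=50 S3=32 blocked=[]
Op 2: conn=27 S1=45 S2=50 S3=32 blocked=[]
Op 3: conn=22 S1=45 S2=50 S3=27 blocked=[]
Op 4: conn=35 S1=45 S2=50 S3=27 blocked=[]
Op 5: conn=58 S1=45 S2=50 S3=27 blocked=[]
Op 6: conn=43 S1=45 S2=50 S3=12 blocked=[]
Op 7: conn=66 S1=45 S2=50 S3=12 blocked=[]
Op 8: conn=85 S1=45 S2=50 S3=12 blocked=[]
Op 9: conn=79 S1=39 S2=50 S3=12 blocked=[]
Op 10: conn=97 S1=39 S2=50 S3=12 blocked=[]
Op 11: conn=77 S1=39 S2=50 S3=-8 blocked=[3]
Op 12: conn=70 S1=32 S2=50 S3=-8 blocked=[3]

Answer: 70 32 50 -8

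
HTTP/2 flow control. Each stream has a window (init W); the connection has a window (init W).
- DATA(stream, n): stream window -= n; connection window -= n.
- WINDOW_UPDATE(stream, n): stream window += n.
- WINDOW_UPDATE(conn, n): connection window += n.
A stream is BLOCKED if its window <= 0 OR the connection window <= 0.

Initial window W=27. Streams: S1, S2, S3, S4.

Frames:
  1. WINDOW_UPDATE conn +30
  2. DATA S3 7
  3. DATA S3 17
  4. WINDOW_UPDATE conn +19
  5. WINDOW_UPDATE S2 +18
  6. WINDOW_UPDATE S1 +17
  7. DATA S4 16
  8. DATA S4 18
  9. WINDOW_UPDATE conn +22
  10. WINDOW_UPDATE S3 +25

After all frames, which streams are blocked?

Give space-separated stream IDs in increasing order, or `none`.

Answer: S4

Derivation:
Op 1: conn=57 S1=27 S2=27 S3=27 S4=27 blocked=[]
Op 2: conn=50 S1=27 S2=27 S3=20 S4=27 blocked=[]
Op 3: conn=33 S1=27 S2=27 S3=3 S4=27 blocked=[]
Op 4: conn=52 S1=27 S2=27 S3=3 S4=27 blocked=[]
Op 5: conn=52 S1=27 S2=45 S3=3 S4=27 blocked=[]
Op 6: conn=52 S1=44 S2=45 S3=3 S4=27 blocked=[]
Op 7: conn=36 S1=44 S2=45 S3=3 S4=11 blocked=[]
Op 8: conn=18 S1=44 S2=45 S3=3 S4=-7 blocked=[4]
Op 9: conn=40 S1=44 S2=45 S3=3 S4=-7 blocked=[4]
Op 10: conn=40 S1=44 S2=45 S3=28 S4=-7 blocked=[4]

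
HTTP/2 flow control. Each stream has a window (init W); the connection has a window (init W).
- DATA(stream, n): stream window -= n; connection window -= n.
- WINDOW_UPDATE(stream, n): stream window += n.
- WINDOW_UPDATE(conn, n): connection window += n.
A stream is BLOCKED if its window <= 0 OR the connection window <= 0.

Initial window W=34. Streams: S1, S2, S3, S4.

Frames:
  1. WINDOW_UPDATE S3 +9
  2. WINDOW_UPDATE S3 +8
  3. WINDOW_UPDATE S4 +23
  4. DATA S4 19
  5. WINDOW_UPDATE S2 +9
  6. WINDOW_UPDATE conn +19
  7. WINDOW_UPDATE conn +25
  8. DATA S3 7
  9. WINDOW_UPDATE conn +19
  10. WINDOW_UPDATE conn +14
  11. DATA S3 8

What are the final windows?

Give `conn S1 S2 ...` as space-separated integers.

Op 1: conn=34 S1=34 S2=34 S3=43 S4=34 blocked=[]
Op 2: conn=34 S1=34 S2=34 S3=51 S4=34 blocked=[]
Op 3: conn=34 S1=34 S2=34 S3=51 S4=57 blocked=[]
Op 4: conn=15 S1=34 S2=34 S3=51 S4=38 blocked=[]
Op 5: conn=15 S1=34 S2=43 S3=51 S4=38 blocked=[]
Op 6: conn=34 S1=34 S2=43 S3=51 S4=38 blocked=[]
Op 7: conn=59 S1=34 S2=43 S3=51 S4=38 blocked=[]
Op 8: conn=52 S1=34 S2=43 S3=44 S4=38 blocked=[]
Op 9: conn=71 S1=34 S2=43 S3=44 S4=38 blocked=[]
Op 10: conn=85 S1=34 S2=43 S3=44 S4=38 blocked=[]
Op 11: conn=77 S1=34 S2=43 S3=36 S4=38 blocked=[]

Answer: 77 34 43 36 38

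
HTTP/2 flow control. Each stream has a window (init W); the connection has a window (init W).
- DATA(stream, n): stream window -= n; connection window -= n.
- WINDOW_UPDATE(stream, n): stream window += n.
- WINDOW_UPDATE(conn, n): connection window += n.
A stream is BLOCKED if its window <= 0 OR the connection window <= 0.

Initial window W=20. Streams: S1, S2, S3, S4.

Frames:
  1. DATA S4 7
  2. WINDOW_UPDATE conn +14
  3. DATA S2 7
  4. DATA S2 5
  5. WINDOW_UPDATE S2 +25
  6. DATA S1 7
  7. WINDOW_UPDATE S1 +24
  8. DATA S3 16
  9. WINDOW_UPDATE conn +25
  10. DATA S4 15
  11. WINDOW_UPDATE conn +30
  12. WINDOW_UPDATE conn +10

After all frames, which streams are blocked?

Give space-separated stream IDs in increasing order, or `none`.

Answer: S4

Derivation:
Op 1: conn=13 S1=20 S2=20 S3=20 S4=13 blocked=[]
Op 2: conn=27 S1=20 S2=20 S3=20 S4=13 blocked=[]
Op 3: conn=20 S1=20 S2=13 S3=20 S4=13 blocked=[]
Op 4: conn=15 S1=20 S2=8 S3=20 S4=13 blocked=[]
Op 5: conn=15 S1=20 S2=33 S3=20 S4=13 blocked=[]
Op 6: conn=8 S1=13 S2=33 S3=20 S4=13 blocked=[]
Op 7: conn=8 S1=37 S2=33 S3=20 S4=13 blocked=[]
Op 8: conn=-8 S1=37 S2=33 S3=4 S4=13 blocked=[1, 2, 3, 4]
Op 9: conn=17 S1=37 S2=33 S3=4 S4=13 blocked=[]
Op 10: conn=2 S1=37 S2=33 S3=4 S4=-2 blocked=[4]
Op 11: conn=32 S1=37 S2=33 S3=4 S4=-2 blocked=[4]
Op 12: conn=42 S1=37 S2=33 S3=4 S4=-2 blocked=[4]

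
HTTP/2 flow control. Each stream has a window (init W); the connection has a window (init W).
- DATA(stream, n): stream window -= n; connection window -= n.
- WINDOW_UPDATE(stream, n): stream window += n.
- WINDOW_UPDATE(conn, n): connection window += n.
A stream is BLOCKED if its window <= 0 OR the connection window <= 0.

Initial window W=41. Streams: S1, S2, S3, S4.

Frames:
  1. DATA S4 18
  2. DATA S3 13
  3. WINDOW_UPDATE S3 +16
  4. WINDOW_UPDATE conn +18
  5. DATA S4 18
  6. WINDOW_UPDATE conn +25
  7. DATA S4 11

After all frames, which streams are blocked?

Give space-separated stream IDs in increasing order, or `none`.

Op 1: conn=23 S1=41 S2=41 S3=41 S4=23 blocked=[]
Op 2: conn=10 S1=41 S2=41 S3=28 S4=23 blocked=[]
Op 3: conn=10 S1=41 S2=41 S3=44 S4=23 blocked=[]
Op 4: conn=28 S1=41 S2=41 S3=44 S4=23 blocked=[]
Op 5: conn=10 S1=41 S2=41 S3=44 S4=5 blocked=[]
Op 6: conn=35 S1=41 S2=41 S3=44 S4=5 blocked=[]
Op 7: conn=24 S1=41 S2=41 S3=44 S4=-6 blocked=[4]

Answer: S4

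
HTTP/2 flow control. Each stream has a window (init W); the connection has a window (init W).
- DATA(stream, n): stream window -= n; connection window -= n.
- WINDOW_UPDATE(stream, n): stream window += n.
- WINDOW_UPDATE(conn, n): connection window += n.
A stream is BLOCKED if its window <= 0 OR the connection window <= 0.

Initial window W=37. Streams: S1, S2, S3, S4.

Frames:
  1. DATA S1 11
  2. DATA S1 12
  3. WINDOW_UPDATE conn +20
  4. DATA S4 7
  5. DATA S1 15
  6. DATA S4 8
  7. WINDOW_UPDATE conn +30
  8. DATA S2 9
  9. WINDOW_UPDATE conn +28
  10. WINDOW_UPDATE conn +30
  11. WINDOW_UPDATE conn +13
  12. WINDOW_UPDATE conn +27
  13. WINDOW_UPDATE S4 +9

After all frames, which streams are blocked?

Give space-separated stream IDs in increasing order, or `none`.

Op 1: conn=26 S1=26 S2=37 S3=37 S4=37 blocked=[]
Op 2: conn=14 S1=14 S2=37 S3=37 S4=37 blocked=[]
Op 3: conn=34 S1=14 S2=37 S3=37 S4=37 blocked=[]
Op 4: conn=27 S1=14 S2=37 S3=37 S4=30 blocked=[]
Op 5: conn=12 S1=-1 S2=37 S3=37 S4=30 blocked=[1]
Op 6: conn=4 S1=-1 S2=37 S3=37 S4=22 blocked=[1]
Op 7: conn=34 S1=-1 S2=37 S3=37 S4=22 blocked=[1]
Op 8: conn=25 S1=-1 S2=28 S3=37 S4=22 blocked=[1]
Op 9: conn=53 S1=-1 S2=28 S3=37 S4=22 blocked=[1]
Op 10: conn=83 S1=-1 S2=28 S3=37 S4=22 blocked=[1]
Op 11: conn=96 S1=-1 S2=28 S3=37 S4=22 blocked=[1]
Op 12: conn=123 S1=-1 S2=28 S3=37 S4=22 blocked=[1]
Op 13: conn=123 S1=-1 S2=28 S3=37 S4=31 blocked=[1]

Answer: S1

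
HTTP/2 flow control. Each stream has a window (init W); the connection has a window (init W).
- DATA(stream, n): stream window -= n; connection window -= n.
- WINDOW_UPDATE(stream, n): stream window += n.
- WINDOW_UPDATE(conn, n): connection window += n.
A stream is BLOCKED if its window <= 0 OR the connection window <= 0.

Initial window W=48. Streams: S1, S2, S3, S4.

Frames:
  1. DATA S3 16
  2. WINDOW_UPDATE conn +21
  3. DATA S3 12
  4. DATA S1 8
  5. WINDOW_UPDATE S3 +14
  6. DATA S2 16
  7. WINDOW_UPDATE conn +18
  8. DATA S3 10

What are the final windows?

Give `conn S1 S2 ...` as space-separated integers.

Answer: 25 40 32 24 48

Derivation:
Op 1: conn=32 S1=48 S2=48 S3=32 S4=48 blocked=[]
Op 2: conn=53 S1=48 S2=48 S3=32 S4=48 blocked=[]
Op 3: conn=41 S1=48 S2=48 S3=20 S4=48 blocked=[]
Op 4: conn=33 S1=40 S2=48 S3=20 S4=48 blocked=[]
Op 5: conn=33 S1=40 S2=48 S3=34 S4=48 blocked=[]
Op 6: conn=17 S1=40 S2=32 S3=34 S4=48 blocked=[]
Op 7: conn=35 S1=40 S2=32 S3=34 S4=48 blocked=[]
Op 8: conn=25 S1=40 S2=32 S3=24 S4=48 blocked=[]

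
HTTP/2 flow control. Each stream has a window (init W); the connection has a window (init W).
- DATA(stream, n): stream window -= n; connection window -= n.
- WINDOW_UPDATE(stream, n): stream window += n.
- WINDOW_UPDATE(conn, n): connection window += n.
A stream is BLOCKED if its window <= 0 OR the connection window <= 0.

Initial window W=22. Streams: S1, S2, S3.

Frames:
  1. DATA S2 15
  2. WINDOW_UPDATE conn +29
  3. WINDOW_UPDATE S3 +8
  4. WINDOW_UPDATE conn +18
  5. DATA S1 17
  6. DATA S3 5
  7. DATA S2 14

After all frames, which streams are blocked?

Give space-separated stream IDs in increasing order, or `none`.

Answer: S2

Derivation:
Op 1: conn=7 S1=22 S2=7 S3=22 blocked=[]
Op 2: conn=36 S1=22 S2=7 S3=22 blocked=[]
Op 3: conn=36 S1=22 S2=7 S3=30 blocked=[]
Op 4: conn=54 S1=22 S2=7 S3=30 blocked=[]
Op 5: conn=37 S1=5 S2=7 S3=30 blocked=[]
Op 6: conn=32 S1=5 S2=7 S3=25 blocked=[]
Op 7: conn=18 S1=5 S2=-7 S3=25 blocked=[2]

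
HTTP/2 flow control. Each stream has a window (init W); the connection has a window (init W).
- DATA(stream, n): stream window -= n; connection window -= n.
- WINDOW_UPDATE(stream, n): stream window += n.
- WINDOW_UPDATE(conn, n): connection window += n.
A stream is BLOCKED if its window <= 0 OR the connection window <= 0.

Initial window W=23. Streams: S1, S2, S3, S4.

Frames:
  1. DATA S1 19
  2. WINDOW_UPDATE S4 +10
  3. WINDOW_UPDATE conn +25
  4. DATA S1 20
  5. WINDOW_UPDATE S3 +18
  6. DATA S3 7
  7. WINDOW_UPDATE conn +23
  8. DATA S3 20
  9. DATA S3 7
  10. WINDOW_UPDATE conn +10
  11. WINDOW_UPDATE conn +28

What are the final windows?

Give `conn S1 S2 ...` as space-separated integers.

Op 1: conn=4 S1=4 S2=23 S3=23 S4=23 blocked=[]
Op 2: conn=4 S1=4 S2=23 S3=23 S4=33 blocked=[]
Op 3: conn=29 S1=4 S2=23 S3=23 S4=33 blocked=[]
Op 4: conn=9 S1=-16 S2=23 S3=23 S4=33 blocked=[1]
Op 5: conn=9 S1=-16 S2=23 S3=41 S4=33 blocked=[1]
Op 6: conn=2 S1=-16 S2=23 S3=34 S4=33 blocked=[1]
Op 7: conn=25 S1=-16 S2=23 S3=34 S4=33 blocked=[1]
Op 8: conn=5 S1=-16 S2=23 S3=14 S4=33 blocked=[1]
Op 9: conn=-2 S1=-16 S2=23 S3=7 S4=33 blocked=[1, 2, 3, 4]
Op 10: conn=8 S1=-16 S2=23 S3=7 S4=33 blocked=[1]
Op 11: conn=36 S1=-16 S2=23 S3=7 S4=33 blocked=[1]

Answer: 36 -16 23 7 33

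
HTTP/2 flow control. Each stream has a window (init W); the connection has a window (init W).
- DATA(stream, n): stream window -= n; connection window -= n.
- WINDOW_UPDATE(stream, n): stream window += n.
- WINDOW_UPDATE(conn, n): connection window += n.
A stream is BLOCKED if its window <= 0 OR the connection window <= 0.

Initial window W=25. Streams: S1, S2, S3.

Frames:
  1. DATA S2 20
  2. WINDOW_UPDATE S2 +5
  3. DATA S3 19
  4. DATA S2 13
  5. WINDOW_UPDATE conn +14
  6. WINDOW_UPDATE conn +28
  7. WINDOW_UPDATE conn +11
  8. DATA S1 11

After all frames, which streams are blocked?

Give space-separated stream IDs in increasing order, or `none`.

Answer: S2

Derivation:
Op 1: conn=5 S1=25 S2=5 S3=25 blocked=[]
Op 2: conn=5 S1=25 S2=10 S3=25 blocked=[]
Op 3: conn=-14 S1=25 S2=10 S3=6 blocked=[1, 2, 3]
Op 4: conn=-27 S1=25 S2=-3 S3=6 blocked=[1, 2, 3]
Op 5: conn=-13 S1=25 S2=-3 S3=6 blocked=[1, 2, 3]
Op 6: conn=15 S1=25 S2=-3 S3=6 blocked=[2]
Op 7: conn=26 S1=25 S2=-3 S3=6 blocked=[2]
Op 8: conn=15 S1=14 S2=-3 S3=6 blocked=[2]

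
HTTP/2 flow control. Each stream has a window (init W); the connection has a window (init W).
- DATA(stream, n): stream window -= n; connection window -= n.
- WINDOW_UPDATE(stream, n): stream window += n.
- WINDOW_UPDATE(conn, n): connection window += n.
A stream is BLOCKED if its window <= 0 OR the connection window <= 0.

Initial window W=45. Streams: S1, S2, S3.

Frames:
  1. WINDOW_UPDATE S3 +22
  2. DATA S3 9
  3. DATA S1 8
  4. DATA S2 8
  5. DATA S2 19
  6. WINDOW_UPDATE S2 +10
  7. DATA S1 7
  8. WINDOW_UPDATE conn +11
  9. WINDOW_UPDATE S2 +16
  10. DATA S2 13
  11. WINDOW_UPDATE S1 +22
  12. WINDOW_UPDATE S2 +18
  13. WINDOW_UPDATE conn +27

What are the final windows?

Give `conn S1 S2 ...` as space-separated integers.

Op 1: conn=45 S1=45 S2=45 S3=67 blocked=[]
Op 2: conn=36 S1=45 S2=45 S3=58 blocked=[]
Op 3: conn=28 S1=37 S2=45 S3=58 blocked=[]
Op 4: conn=20 S1=37 S2=37 S3=58 blocked=[]
Op 5: conn=1 S1=37 S2=18 S3=58 blocked=[]
Op 6: conn=1 S1=37 S2=28 S3=58 blocked=[]
Op 7: conn=-6 S1=30 S2=28 S3=58 blocked=[1, 2, 3]
Op 8: conn=5 S1=30 S2=28 S3=58 blocked=[]
Op 9: conn=5 S1=30 S2=44 S3=58 blocked=[]
Op 10: conn=-8 S1=30 S2=31 S3=58 blocked=[1, 2, 3]
Op 11: conn=-8 S1=52 S2=31 S3=58 blocked=[1, 2, 3]
Op 12: conn=-8 S1=52 S2=49 S3=58 blocked=[1, 2, 3]
Op 13: conn=19 S1=52 S2=49 S3=58 blocked=[]

Answer: 19 52 49 58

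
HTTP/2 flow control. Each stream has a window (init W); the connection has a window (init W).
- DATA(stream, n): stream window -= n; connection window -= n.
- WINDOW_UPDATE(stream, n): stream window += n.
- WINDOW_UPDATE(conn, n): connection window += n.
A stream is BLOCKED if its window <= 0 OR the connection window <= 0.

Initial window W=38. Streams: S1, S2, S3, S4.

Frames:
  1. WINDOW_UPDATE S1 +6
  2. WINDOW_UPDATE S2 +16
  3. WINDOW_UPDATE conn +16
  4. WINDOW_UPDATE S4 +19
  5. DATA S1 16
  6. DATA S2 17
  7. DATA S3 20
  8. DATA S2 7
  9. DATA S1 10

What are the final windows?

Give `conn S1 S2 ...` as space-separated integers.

Op 1: conn=38 S1=44 S2=38 S3=38 S4=38 blocked=[]
Op 2: conn=38 S1=44 S2=54 S3=38 S4=38 blocked=[]
Op 3: conn=54 S1=44 S2=54 S3=38 S4=38 blocked=[]
Op 4: conn=54 S1=44 S2=54 S3=38 S4=57 blocked=[]
Op 5: conn=38 S1=28 S2=54 S3=38 S4=57 blocked=[]
Op 6: conn=21 S1=28 S2=37 S3=38 S4=57 blocked=[]
Op 7: conn=1 S1=28 S2=37 S3=18 S4=57 blocked=[]
Op 8: conn=-6 S1=28 S2=30 S3=18 S4=57 blocked=[1, 2, 3, 4]
Op 9: conn=-16 S1=18 S2=30 S3=18 S4=57 blocked=[1, 2, 3, 4]

Answer: -16 18 30 18 57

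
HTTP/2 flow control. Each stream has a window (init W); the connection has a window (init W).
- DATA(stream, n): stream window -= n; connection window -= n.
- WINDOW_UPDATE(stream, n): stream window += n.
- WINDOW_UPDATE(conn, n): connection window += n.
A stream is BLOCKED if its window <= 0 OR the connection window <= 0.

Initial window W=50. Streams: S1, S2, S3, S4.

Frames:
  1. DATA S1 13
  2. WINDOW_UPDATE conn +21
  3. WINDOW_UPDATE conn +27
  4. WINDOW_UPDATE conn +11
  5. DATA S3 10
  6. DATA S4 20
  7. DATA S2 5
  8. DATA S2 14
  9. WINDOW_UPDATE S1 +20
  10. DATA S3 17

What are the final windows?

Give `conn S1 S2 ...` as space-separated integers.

Op 1: conn=37 S1=37 S2=50 S3=50 S4=50 blocked=[]
Op 2: conn=58 S1=37 S2=50 S3=50 S4=50 blocked=[]
Op 3: conn=85 S1=37 S2=50 S3=50 S4=50 blocked=[]
Op 4: conn=96 S1=37 S2=50 S3=50 S4=50 blocked=[]
Op 5: conn=86 S1=37 S2=50 S3=40 S4=50 blocked=[]
Op 6: conn=66 S1=37 S2=50 S3=40 S4=30 blocked=[]
Op 7: conn=61 S1=37 S2=45 S3=40 S4=30 blocked=[]
Op 8: conn=47 S1=37 S2=31 S3=40 S4=30 blocked=[]
Op 9: conn=47 S1=57 S2=31 S3=40 S4=30 blocked=[]
Op 10: conn=30 S1=57 S2=31 S3=23 S4=30 blocked=[]

Answer: 30 57 31 23 30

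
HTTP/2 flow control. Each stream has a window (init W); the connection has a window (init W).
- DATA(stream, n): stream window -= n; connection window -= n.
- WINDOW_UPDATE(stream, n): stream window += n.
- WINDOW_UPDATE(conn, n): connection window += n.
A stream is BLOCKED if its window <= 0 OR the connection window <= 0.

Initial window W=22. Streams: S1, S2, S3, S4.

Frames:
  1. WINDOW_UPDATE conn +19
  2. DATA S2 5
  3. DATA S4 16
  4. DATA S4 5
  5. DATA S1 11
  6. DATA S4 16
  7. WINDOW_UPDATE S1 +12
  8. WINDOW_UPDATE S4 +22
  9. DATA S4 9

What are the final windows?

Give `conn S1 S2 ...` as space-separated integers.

Answer: -21 23 17 22 -2

Derivation:
Op 1: conn=41 S1=22 S2=22 S3=22 S4=22 blocked=[]
Op 2: conn=36 S1=22 S2=17 S3=22 S4=22 blocked=[]
Op 3: conn=20 S1=22 S2=17 S3=22 S4=6 blocked=[]
Op 4: conn=15 S1=22 S2=17 S3=22 S4=1 blocked=[]
Op 5: conn=4 S1=11 S2=17 S3=22 S4=1 blocked=[]
Op 6: conn=-12 S1=11 S2=17 S3=22 S4=-15 blocked=[1, 2, 3, 4]
Op 7: conn=-12 S1=23 S2=17 S3=22 S4=-15 blocked=[1, 2, 3, 4]
Op 8: conn=-12 S1=23 S2=17 S3=22 S4=7 blocked=[1, 2, 3, 4]
Op 9: conn=-21 S1=23 S2=17 S3=22 S4=-2 blocked=[1, 2, 3, 4]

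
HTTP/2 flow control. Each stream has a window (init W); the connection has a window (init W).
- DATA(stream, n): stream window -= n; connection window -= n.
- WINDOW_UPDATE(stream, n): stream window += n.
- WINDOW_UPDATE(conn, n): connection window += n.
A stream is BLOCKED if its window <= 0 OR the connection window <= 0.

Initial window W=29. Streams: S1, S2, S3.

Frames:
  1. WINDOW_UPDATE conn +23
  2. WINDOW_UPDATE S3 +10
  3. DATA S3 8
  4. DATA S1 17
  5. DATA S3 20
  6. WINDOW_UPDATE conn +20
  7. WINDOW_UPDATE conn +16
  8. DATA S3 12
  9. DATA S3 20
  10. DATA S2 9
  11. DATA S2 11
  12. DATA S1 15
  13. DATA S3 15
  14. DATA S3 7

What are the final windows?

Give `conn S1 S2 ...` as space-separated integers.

Answer: -46 -3 9 -43

Derivation:
Op 1: conn=52 S1=29 S2=29 S3=29 blocked=[]
Op 2: conn=52 S1=29 S2=29 S3=39 blocked=[]
Op 3: conn=44 S1=29 S2=29 S3=31 blocked=[]
Op 4: conn=27 S1=12 S2=29 S3=31 blocked=[]
Op 5: conn=7 S1=12 S2=29 S3=11 blocked=[]
Op 6: conn=27 S1=12 S2=29 S3=11 blocked=[]
Op 7: conn=43 S1=12 S2=29 S3=11 blocked=[]
Op 8: conn=31 S1=12 S2=29 S3=-1 blocked=[3]
Op 9: conn=11 S1=12 S2=29 S3=-21 blocked=[3]
Op 10: conn=2 S1=12 S2=20 S3=-21 blocked=[3]
Op 11: conn=-9 S1=12 S2=9 S3=-21 blocked=[1, 2, 3]
Op 12: conn=-24 S1=-3 S2=9 S3=-21 blocked=[1, 2, 3]
Op 13: conn=-39 S1=-3 S2=9 S3=-36 blocked=[1, 2, 3]
Op 14: conn=-46 S1=-3 S2=9 S3=-43 blocked=[1, 2, 3]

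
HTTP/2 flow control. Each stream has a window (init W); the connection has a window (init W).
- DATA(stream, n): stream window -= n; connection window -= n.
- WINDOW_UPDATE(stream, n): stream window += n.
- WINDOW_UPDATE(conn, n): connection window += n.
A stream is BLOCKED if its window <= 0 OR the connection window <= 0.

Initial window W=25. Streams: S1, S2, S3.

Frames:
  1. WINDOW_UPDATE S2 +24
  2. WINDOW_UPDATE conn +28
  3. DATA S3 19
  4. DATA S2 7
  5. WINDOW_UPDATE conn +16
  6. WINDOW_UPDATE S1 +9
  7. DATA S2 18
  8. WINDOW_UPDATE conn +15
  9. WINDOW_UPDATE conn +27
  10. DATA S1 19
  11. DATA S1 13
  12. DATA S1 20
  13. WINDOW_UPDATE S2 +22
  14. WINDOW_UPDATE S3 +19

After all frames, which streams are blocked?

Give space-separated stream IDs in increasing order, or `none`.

Answer: S1

Derivation:
Op 1: conn=25 S1=25 S2=49 S3=25 blocked=[]
Op 2: conn=53 S1=25 S2=49 S3=25 blocked=[]
Op 3: conn=34 S1=25 S2=49 S3=6 blocked=[]
Op 4: conn=27 S1=25 S2=42 S3=6 blocked=[]
Op 5: conn=43 S1=25 S2=42 S3=6 blocked=[]
Op 6: conn=43 S1=34 S2=42 S3=6 blocked=[]
Op 7: conn=25 S1=34 S2=24 S3=6 blocked=[]
Op 8: conn=40 S1=34 S2=24 S3=6 blocked=[]
Op 9: conn=67 S1=34 S2=24 S3=6 blocked=[]
Op 10: conn=48 S1=15 S2=24 S3=6 blocked=[]
Op 11: conn=35 S1=2 S2=24 S3=6 blocked=[]
Op 12: conn=15 S1=-18 S2=24 S3=6 blocked=[1]
Op 13: conn=15 S1=-18 S2=46 S3=6 blocked=[1]
Op 14: conn=15 S1=-18 S2=46 S3=25 blocked=[1]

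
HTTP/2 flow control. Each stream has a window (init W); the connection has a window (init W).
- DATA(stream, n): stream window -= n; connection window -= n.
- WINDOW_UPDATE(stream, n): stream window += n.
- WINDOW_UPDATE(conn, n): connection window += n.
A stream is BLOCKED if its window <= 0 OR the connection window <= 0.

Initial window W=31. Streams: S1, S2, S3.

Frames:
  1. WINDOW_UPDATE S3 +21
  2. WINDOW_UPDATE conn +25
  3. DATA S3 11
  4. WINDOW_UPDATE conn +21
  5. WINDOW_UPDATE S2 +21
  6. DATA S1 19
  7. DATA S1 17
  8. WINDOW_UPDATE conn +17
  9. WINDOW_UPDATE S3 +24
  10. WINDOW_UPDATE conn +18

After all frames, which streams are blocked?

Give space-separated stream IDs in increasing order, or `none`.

Answer: S1

Derivation:
Op 1: conn=31 S1=31 S2=31 S3=52 blocked=[]
Op 2: conn=56 S1=31 S2=31 S3=52 blocked=[]
Op 3: conn=45 S1=31 S2=31 S3=41 blocked=[]
Op 4: conn=66 S1=31 S2=31 S3=41 blocked=[]
Op 5: conn=66 S1=31 S2=52 S3=41 blocked=[]
Op 6: conn=47 S1=12 S2=52 S3=41 blocked=[]
Op 7: conn=30 S1=-5 S2=52 S3=41 blocked=[1]
Op 8: conn=47 S1=-5 S2=52 S3=41 blocked=[1]
Op 9: conn=47 S1=-5 S2=52 S3=65 blocked=[1]
Op 10: conn=65 S1=-5 S2=52 S3=65 blocked=[1]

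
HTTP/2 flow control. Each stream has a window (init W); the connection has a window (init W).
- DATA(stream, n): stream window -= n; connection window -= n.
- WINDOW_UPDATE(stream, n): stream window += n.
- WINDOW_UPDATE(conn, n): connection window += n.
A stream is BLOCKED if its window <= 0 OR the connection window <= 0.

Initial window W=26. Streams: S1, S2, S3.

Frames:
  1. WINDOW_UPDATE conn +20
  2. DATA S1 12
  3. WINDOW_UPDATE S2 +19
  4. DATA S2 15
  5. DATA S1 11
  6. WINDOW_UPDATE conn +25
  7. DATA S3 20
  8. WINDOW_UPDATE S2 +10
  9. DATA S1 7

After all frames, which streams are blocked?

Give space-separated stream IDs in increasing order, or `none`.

Answer: S1

Derivation:
Op 1: conn=46 S1=26 S2=26 S3=26 blocked=[]
Op 2: conn=34 S1=14 S2=26 S3=26 blocked=[]
Op 3: conn=34 S1=14 S2=45 S3=26 blocked=[]
Op 4: conn=19 S1=14 S2=30 S3=26 blocked=[]
Op 5: conn=8 S1=3 S2=30 S3=26 blocked=[]
Op 6: conn=33 S1=3 S2=30 S3=26 blocked=[]
Op 7: conn=13 S1=3 S2=30 S3=6 blocked=[]
Op 8: conn=13 S1=3 S2=40 S3=6 blocked=[]
Op 9: conn=6 S1=-4 S2=40 S3=6 blocked=[1]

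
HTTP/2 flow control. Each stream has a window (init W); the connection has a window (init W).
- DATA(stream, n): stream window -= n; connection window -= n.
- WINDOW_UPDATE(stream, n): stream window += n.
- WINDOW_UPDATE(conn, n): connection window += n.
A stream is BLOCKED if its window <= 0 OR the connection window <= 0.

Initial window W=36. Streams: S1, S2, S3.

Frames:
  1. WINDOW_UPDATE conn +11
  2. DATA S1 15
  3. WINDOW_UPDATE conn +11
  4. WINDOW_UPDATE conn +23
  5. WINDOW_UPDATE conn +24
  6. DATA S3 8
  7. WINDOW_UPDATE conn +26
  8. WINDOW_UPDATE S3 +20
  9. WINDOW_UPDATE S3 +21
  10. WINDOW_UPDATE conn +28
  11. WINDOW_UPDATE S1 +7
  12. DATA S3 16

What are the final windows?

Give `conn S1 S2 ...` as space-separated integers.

Op 1: conn=47 S1=36 S2=36 S3=36 blocked=[]
Op 2: conn=32 S1=21 S2=36 S3=36 blocked=[]
Op 3: conn=43 S1=21 S2=36 S3=36 blocked=[]
Op 4: conn=66 S1=21 S2=36 S3=36 blocked=[]
Op 5: conn=90 S1=21 S2=36 S3=36 blocked=[]
Op 6: conn=82 S1=21 S2=36 S3=28 blocked=[]
Op 7: conn=108 S1=21 S2=36 S3=28 blocked=[]
Op 8: conn=108 S1=21 S2=36 S3=48 blocked=[]
Op 9: conn=108 S1=21 S2=36 S3=69 blocked=[]
Op 10: conn=136 S1=21 S2=36 S3=69 blocked=[]
Op 11: conn=136 S1=28 S2=36 S3=69 blocked=[]
Op 12: conn=120 S1=28 S2=36 S3=53 blocked=[]

Answer: 120 28 36 53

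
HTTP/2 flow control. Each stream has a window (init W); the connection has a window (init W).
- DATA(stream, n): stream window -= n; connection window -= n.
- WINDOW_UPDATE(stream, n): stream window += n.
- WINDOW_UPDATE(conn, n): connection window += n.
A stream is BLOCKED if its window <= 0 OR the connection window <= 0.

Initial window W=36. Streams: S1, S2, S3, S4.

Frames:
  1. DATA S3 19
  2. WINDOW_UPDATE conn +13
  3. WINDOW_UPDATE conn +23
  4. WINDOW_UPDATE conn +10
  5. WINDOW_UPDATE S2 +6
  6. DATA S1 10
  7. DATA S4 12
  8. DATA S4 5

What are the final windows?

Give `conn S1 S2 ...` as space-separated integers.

Answer: 36 26 42 17 19

Derivation:
Op 1: conn=17 S1=36 S2=36 S3=17 S4=36 blocked=[]
Op 2: conn=30 S1=36 S2=36 S3=17 S4=36 blocked=[]
Op 3: conn=53 S1=36 S2=36 S3=17 S4=36 blocked=[]
Op 4: conn=63 S1=36 S2=36 S3=17 S4=36 blocked=[]
Op 5: conn=63 S1=36 S2=42 S3=17 S4=36 blocked=[]
Op 6: conn=53 S1=26 S2=42 S3=17 S4=36 blocked=[]
Op 7: conn=41 S1=26 S2=42 S3=17 S4=24 blocked=[]
Op 8: conn=36 S1=26 S2=42 S3=17 S4=19 blocked=[]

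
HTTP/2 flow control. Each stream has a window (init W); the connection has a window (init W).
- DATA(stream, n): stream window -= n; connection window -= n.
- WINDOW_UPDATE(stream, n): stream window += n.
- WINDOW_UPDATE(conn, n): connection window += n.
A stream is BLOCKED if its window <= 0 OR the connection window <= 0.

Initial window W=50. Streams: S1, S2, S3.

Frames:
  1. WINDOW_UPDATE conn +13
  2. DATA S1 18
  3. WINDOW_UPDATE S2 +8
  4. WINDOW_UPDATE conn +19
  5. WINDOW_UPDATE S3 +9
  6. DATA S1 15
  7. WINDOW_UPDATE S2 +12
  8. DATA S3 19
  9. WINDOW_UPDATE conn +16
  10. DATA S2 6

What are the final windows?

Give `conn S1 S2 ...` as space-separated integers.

Op 1: conn=63 S1=50 S2=50 S3=50 blocked=[]
Op 2: conn=45 S1=32 S2=50 S3=50 blocked=[]
Op 3: conn=45 S1=32 S2=58 S3=50 blocked=[]
Op 4: conn=64 S1=32 S2=58 S3=50 blocked=[]
Op 5: conn=64 S1=32 S2=58 S3=59 blocked=[]
Op 6: conn=49 S1=17 S2=58 S3=59 blocked=[]
Op 7: conn=49 S1=17 S2=70 S3=59 blocked=[]
Op 8: conn=30 S1=17 S2=70 S3=40 blocked=[]
Op 9: conn=46 S1=17 S2=70 S3=40 blocked=[]
Op 10: conn=40 S1=17 S2=64 S3=40 blocked=[]

Answer: 40 17 64 40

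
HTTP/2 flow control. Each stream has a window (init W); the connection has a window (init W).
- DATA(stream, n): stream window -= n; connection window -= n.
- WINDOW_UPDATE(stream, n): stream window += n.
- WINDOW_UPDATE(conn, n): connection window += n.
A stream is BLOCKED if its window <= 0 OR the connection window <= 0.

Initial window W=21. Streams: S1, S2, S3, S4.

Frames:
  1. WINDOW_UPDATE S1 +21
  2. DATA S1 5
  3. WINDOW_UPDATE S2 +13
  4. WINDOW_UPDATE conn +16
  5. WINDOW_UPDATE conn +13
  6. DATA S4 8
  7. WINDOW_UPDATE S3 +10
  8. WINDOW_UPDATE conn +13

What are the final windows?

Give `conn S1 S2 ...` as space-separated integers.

Answer: 50 37 34 31 13

Derivation:
Op 1: conn=21 S1=42 S2=21 S3=21 S4=21 blocked=[]
Op 2: conn=16 S1=37 S2=21 S3=21 S4=21 blocked=[]
Op 3: conn=16 S1=37 S2=34 S3=21 S4=21 blocked=[]
Op 4: conn=32 S1=37 S2=34 S3=21 S4=21 blocked=[]
Op 5: conn=45 S1=37 S2=34 S3=21 S4=21 blocked=[]
Op 6: conn=37 S1=37 S2=34 S3=21 S4=13 blocked=[]
Op 7: conn=37 S1=37 S2=34 S3=31 S4=13 blocked=[]
Op 8: conn=50 S1=37 S2=34 S3=31 S4=13 blocked=[]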